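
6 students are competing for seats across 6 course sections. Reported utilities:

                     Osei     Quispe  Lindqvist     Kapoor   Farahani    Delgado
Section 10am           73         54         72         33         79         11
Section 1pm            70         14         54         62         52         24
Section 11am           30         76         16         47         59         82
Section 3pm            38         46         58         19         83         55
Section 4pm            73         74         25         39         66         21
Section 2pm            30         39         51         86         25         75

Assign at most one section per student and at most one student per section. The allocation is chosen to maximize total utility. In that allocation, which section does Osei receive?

Osei receives Section 1pm.

This is the linear assignment problem.
Optimal: Osei→Section 1pm (70 points), Quispe→Section 4pm (74 points), Lindqvist→Section 10am (72 points), Kapoor→Section 2pm (86 points), Farahani→Section 3pm (83 points), Delgado→Section 11am (82 points) — total 70+74+72+86+83+82 = 467 points.
Column-greedy (each section in turn goes to its best remaining student) gives 449 points, worse by 18.
Checked against all permutations: 467 points is optimal.
Osei's own top section is Section 10am (73 points), but forcing Osei→Section 10am and reassigning the rest optimally gives only 452 points — worse by 15.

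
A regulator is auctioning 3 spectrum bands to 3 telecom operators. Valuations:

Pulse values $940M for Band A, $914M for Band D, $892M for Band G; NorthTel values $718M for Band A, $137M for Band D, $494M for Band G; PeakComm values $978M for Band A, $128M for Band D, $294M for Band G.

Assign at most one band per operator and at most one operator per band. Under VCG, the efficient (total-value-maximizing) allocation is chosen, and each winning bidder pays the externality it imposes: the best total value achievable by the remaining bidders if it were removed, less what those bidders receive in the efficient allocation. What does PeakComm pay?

Efficient allocation: Pulse→Band D ($914M), NorthTel→Band G ($494M), PeakComm→Band A ($978M); total welfare W = $2386M.
PeakComm receives Band A at value $978M, so the others get W − 978 = $1408M.
Without PeakComm: best allocation of the remaining 2 bidders over all 3 bands is Pulse→Band D ($914M), NorthTel→Band A ($718M), total $1632M.
VCG payment = (others' best without PeakComm) − (others' welfare with PeakComm) = 1632 − 1408 = $224M.

PeakComm pays $224M.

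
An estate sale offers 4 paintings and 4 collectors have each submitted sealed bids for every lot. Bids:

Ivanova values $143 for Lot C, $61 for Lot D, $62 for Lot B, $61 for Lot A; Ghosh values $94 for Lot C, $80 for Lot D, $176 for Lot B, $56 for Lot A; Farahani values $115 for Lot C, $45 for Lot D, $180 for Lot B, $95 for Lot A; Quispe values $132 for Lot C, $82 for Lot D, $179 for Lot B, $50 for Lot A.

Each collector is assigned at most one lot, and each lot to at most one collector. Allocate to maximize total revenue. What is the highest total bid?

Maximum total: $497

Optimal: Ivanova→Lot C ($143), Ghosh→Lot D ($80), Farahani→Lot A ($95), Quispe→Lot B ($179) — total 143+80+95+179 = $497.
Max-entry greedy (repeatedly take the single best remaining cell) gives $461, worse by 36.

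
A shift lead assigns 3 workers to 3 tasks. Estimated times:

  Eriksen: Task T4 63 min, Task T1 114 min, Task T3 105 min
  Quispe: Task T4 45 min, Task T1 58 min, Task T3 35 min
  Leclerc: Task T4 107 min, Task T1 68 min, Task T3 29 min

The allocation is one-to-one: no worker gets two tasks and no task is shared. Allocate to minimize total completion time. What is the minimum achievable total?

Optimal: Eriksen→Task T4 (63 min), Quispe→Task T1 (58 min), Leclerc→Task T3 (29 min) — total 63+58+29 = 150 min.
Min-entry greedy (repeatedly take the single cheapest remaining cell) gives 188 min, worse by 38.
Next-best assignment: Eriksen→Task T4, Quispe→Task T3, Leclerc→Task T1 = 166 min.

Min total: 150 min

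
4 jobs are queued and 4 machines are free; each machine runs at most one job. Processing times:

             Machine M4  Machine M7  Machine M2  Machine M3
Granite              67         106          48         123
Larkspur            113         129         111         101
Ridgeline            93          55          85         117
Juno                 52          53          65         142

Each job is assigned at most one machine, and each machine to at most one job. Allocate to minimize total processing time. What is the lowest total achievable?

This is a one-to-one assignment (minimum-cost bipartite matching).
Optimal: Granite→Machine M2 (48 min), Larkspur→Machine M3 (101 min), Ridgeline→Machine M7 (55 min), Juno→Machine M4 (52 min) — total 48+101+55+52 = 256 min.
Swapping Ridgeline↔Granite (Ridgeline→Machine M2 85 min, Granite→Machine M7 106 min) adds 88.
Every other assignment is strictly worse.

Min total: 256 min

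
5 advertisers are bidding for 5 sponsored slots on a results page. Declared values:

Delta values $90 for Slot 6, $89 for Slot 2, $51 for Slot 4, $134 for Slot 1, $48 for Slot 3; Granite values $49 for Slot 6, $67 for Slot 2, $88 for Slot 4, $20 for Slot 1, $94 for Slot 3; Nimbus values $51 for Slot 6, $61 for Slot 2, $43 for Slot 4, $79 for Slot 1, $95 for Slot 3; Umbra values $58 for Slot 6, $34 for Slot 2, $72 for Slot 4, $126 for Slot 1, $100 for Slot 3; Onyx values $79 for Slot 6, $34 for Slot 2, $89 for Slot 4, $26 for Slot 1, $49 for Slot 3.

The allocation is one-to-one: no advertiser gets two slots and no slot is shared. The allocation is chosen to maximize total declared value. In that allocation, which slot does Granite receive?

Granite receives Slot 4.

Optimal: Delta→Slot 2 ($89), Granite→Slot 4 ($88), Nimbus→Slot 3 ($95), Umbra→Slot 1 ($126), Onyx→Slot 6 ($79) — total 89+88+95+126+79 = $477.
Column-greedy (each slot in turn goes to its best remaining advertiser) gives $467, worse by 10.
Next-best assignment: Delta→Slot 6, Granite→Slot 2, Nimbus→Slot 3, Umbra→Slot 1, Onyx→Slot 4 = $467.
Granite's own top slot is Slot 3 ($94), but forcing Granite→Slot 3 and reassigning the rest optimally gives only $460 — worse by 17.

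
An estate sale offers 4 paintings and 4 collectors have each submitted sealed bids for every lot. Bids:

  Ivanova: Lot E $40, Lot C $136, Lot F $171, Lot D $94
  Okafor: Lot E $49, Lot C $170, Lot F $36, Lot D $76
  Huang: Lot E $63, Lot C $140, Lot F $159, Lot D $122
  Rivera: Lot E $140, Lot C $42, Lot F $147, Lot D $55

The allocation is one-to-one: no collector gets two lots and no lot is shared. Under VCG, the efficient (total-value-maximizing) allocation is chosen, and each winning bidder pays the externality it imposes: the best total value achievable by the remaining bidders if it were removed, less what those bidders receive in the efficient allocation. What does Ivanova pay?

Ivanova pays $37.

Efficient allocation: Ivanova→Lot F ($171), Okafor→Lot C ($170), Huang→Lot D ($122), Rivera→Lot E ($140); total welfare W = $603.
Ivanova receives Lot F at value $171, so the others get W − 171 = $432.
Without Ivanova: best allocation of the remaining 3 bidders over all 4 lots is Okafor→Lot C ($170), Huang→Lot F ($159), Rivera→Lot E ($140), total $469.
VCG payment = (others' best without Ivanova) − (others' welfare with Ivanova) = 469 − 432 = $37.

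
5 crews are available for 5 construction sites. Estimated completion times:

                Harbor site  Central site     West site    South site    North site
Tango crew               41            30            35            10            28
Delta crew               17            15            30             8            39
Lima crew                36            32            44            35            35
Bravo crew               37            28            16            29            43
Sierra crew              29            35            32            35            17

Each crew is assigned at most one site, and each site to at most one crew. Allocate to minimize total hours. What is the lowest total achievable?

Minimum total: 92 hours

Optimal: Tango crew→South site (10 hours), Delta crew→Harbor site (17 hours), Lima crew→Central site (32 hours), Bravo crew→West site (16 hours), Sierra crew→North site (17 hours) — total 10+17+32+16+17 = 92 hours.
Column-greedy (each site in turn goes to its cheapest remaining crew) gives 122 hours, worse by 30.
Swapping Tango crew↔Sierra crew (Tango crew→North site 28 hours, Sierra crew→South site 35 hours) adds 36.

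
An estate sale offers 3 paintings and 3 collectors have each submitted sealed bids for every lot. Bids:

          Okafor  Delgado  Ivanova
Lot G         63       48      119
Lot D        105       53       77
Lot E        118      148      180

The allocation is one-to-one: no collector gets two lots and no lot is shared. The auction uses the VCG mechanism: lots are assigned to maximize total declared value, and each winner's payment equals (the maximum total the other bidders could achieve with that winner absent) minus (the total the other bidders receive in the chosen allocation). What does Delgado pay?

Delgado pays $61.

Efficient allocation: Okafor→Lot D ($105), Delgado→Lot E ($148), Ivanova→Lot G ($119); total welfare W = $372.
Delgado receives Lot E at value $148, so the others get W − 148 = $224.
Without Delgado: best allocation of the remaining 2 bidders over all 3 lots is Okafor→Lot D ($105), Ivanova→Lot E ($180), total $285.
VCG payment = (others' best without Delgado) − (others' welfare with Delgado) = 285 − 224 = $61.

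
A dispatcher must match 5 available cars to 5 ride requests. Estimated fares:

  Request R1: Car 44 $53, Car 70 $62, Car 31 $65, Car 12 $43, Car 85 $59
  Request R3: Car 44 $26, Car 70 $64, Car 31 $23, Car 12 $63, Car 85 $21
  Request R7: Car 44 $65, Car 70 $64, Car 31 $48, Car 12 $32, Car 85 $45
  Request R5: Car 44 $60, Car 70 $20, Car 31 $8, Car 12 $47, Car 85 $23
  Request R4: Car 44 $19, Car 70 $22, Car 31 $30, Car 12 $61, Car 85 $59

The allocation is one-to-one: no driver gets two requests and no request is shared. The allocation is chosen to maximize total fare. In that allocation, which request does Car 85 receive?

Treat this as an assignment problem: match each driver to one request.
Optimal: Car 44→Request R5 ($60), Car 70→Request R7 ($64), Car 31→Request R1 ($65), Car 12→Request R3 ($63), Car 85→Request R4 ($59) — total 60+64+65+63+59 = $311.
Max-entry greedy (repeatedly take the single best remaining cell) gives $278, worse by 33.
Next-best assignment: Car 44→Request R7, Car 70→Request R3, Car 31→Request R1, Car 12→Request R5, Car 85→Request R4 = $300.
No other one-to-one assignment exceeds $311.
Car 85's own top request is Request R1 ($59), but forcing Car 85→Request R1 and reassigning the rest optimally gives only $292 — worse by 19.

Car 85 receives Request R4.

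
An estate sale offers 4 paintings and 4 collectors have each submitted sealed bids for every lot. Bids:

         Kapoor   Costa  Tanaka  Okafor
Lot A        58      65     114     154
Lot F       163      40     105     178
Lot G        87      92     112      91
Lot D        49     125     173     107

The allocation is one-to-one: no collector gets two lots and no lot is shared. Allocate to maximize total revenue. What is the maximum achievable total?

Maximum total: $582

Optimal: Kapoor→Lot F ($163), Costa→Lot G ($92), Tanaka→Lot D ($173), Okafor→Lot A ($154) — total 163+92+173+154 = $582.
Swapping Tanaka↔Okafor (Tanaka→Lot A $114, Okafor→Lot D $107) loses 106.
Every other assignment is strictly worse.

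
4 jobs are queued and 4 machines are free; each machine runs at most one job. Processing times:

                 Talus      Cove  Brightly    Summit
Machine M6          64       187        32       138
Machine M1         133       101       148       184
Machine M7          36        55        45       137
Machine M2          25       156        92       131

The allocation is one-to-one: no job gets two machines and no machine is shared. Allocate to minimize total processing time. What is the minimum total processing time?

Optimal: Talus→Machine M2 (25 min), Cove→Machine M1 (101 min), Brightly→Machine M6 (32 min), Summit→Machine M7 (137 min) — total 25+101+32+137 = 295 min.
Column-greedy (each machine in turn goes to its cheapest remaining job) gives 300 min, worse by 5.
Swapping Brightly↔Talus (Brightly→Machine M2 92 min, Talus→Machine M6 64 min) adds 99.
No other one-to-one assignment undercuts 295 min.

Minimum total: 295 min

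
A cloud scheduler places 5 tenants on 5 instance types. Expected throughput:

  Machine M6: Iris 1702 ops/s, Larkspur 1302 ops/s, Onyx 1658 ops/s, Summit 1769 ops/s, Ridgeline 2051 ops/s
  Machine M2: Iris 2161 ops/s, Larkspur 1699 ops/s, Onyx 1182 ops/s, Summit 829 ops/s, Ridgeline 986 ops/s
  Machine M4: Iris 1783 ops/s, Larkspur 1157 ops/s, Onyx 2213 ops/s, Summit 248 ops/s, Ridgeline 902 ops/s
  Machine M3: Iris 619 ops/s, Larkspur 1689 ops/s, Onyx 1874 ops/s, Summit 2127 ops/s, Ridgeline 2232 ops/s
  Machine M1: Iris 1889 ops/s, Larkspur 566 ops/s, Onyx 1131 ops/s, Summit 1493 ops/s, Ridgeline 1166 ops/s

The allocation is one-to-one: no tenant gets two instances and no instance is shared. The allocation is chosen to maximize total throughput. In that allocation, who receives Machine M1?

Iris receives Machine M1.

Optimal: Iris→Machine M1 (1889 ops/s), Larkspur→Machine M2 (1699 ops/s), Onyx→Machine M4 (2213 ops/s), Summit→Machine M3 (2127 ops/s), Ridgeline→Machine M6 (2051 ops/s) — total 1889+1699+2213+2127+2051 = 9979 ops/s.
Max-entry greedy (repeatedly take the single best remaining cell) gives 8941 ops/s, worse by 1038.
Checked against all permutations: 9979 ops/s is optimal.
Iris's own top instance is Machine M2 (2161 ops/s), but forcing Iris→Machine M2 and reassigning the rest optimally gives only 9607 ops/s — worse by 372.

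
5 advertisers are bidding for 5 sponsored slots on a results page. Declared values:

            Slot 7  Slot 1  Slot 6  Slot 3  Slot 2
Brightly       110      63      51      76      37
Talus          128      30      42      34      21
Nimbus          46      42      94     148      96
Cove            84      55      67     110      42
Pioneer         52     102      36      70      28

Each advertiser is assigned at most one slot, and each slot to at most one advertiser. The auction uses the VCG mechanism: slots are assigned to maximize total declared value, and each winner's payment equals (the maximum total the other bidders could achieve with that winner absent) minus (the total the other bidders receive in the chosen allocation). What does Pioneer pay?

Pioneer pays $21.

Efficient allocation: Brightly→Slot 6 ($51), Talus→Slot 7 ($128), Nimbus→Slot 2 ($96), Cove→Slot 3 ($110), Pioneer→Slot 1 ($102); total welfare W = $487.
Pioneer receives Slot 1 at value $102, so the others get W − 102 = $385.
Without Pioneer: best allocation of the remaining 4 bidders over all 5 slots is Brightly→Slot 1 ($63), Talus→Slot 7 ($128), Nimbus→Slot 3 ($148), Cove→Slot 6 ($67), total $406.
VCG payment = (others' best without Pioneer) − (others' welfare with Pioneer) = 406 − 385 = $21.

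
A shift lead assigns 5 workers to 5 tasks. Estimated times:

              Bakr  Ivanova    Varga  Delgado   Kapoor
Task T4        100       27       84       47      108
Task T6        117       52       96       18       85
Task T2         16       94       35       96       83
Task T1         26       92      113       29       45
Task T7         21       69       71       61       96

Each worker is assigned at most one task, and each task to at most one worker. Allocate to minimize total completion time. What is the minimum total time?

Minimum total: 146 min

Optimal: Bakr→Task T7 (21 min), Ivanova→Task T4 (27 min), Varga→Task T2 (35 min), Delgado→Task T6 (18 min), Kapoor→Task T1 (45 min) — total 21+27+35+18+45 = 146 min.
Min-entry greedy (repeatedly take the single cheapest remaining cell) gives 177 min, worse by 31.
Swapping Delgado↔Bakr (Delgado→Task T7 61 min, Bakr→Task T6 117 min) adds 139.
Every other assignment is strictly worse.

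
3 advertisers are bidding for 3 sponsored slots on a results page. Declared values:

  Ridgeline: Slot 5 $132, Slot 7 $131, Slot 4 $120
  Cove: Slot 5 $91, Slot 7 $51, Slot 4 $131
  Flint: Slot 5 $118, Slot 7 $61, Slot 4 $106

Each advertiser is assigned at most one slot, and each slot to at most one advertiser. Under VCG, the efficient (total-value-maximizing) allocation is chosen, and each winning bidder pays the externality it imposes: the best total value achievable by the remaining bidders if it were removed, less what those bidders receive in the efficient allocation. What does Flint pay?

Efficient allocation: Ridgeline→Slot 7 ($131), Cove→Slot 4 ($131), Flint→Slot 5 ($118); total welfare W = $380.
Flint receives Slot 5 at value $118, so the others get W − 118 = $262.
Without Flint: best allocation of the remaining 2 bidders over all 3 slots is Ridgeline→Slot 5 ($132), Cove→Slot 4 ($131), total $263.
VCG payment = (others' best without Flint) − (others' welfare with Flint) = 263 − 262 = $1.

Flint pays $1.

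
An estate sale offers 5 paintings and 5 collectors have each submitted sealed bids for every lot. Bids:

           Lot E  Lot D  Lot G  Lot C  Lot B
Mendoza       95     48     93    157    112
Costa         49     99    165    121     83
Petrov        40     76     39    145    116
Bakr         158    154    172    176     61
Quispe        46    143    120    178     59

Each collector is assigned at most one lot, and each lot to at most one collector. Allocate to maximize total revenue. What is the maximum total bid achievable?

Optimal: Mendoza→Lot C ($157), Costa→Lot G ($165), Petrov→Lot B ($116), Bakr→Lot E ($158), Quispe→Lot D ($143) — total 157+165+116+158+143 = $739.
Swapping Petrov↔Costa (Petrov→Lot G $39, Costa→Lot B $83) loses 159.
Every other assignment is strictly worse.

Max total: $739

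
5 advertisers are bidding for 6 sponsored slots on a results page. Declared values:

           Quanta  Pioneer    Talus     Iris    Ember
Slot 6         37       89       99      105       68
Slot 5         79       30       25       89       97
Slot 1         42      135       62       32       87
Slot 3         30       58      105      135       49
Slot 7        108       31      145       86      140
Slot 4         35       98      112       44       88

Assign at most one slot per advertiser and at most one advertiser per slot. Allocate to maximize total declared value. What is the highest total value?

Optimal: Quanta→Slot 5 ($79), Pioneer→Slot 1 ($135), Talus→Slot 4 ($112), Iris→Slot 3 ($135), Ember→Slot 7 ($140) — total 79+135+112+135+140 = $601.
Column-greedy (each slot in turn goes to its best remaining advertiser) gives $550, worse by 51.
Next-best assignment: Quanta→Slot 5, Pioneer→Slot 1, Talus→Slot 6, Iris→Slot 3, Ember→Slot 7 = $588.
Swapping Iris↔Ember (Iris→Slot 7 $86, Ember→Slot 3 $49) loses 140.

Max total: $601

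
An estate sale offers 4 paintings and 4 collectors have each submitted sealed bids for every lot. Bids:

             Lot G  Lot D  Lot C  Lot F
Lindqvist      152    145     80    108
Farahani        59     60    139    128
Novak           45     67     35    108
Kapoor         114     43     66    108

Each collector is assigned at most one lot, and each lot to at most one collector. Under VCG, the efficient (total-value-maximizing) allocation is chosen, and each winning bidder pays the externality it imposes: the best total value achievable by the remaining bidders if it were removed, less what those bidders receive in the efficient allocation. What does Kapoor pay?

Efficient allocation: Lindqvist→Lot D ($145), Farahani→Lot C ($139), Novak→Lot F ($108), Kapoor→Lot G ($114); total welfare W = $506.
Kapoor receives Lot G at value $114, so the others get W − 114 = $392.
Without Kapoor: best allocation of the remaining 3 bidders over all 4 lots is Lindqvist→Lot G ($152), Farahani→Lot C ($139), Novak→Lot F ($108), total $399.
VCG payment = (others' best without Kapoor) − (others' welfare with Kapoor) = 399 − 392 = $7.

Kapoor pays $7.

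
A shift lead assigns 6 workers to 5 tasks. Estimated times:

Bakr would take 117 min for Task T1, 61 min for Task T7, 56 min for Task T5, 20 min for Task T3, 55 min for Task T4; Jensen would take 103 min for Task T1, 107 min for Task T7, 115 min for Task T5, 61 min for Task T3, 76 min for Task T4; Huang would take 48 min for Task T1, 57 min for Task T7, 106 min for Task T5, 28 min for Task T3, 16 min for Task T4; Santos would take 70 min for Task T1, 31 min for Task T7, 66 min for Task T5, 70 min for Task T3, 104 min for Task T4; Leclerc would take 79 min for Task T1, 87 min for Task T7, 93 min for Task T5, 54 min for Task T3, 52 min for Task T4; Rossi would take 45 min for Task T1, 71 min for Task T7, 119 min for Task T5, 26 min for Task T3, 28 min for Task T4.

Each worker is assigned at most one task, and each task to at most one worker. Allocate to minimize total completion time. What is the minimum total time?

Min total: 202 min

Optimal: Rossi→Task T1 (45 min), Santos→Task T7 (31 min), Bakr→Task T5 (56 min), Leclerc→Task T3 (54 min), Huang→Task T4 (16 min) — total 45+31+56+54+16 = 202 min.
Swapping Rossi↔Bakr (Rossi→Task T5 119 min, Bakr→Task T1 117 min) adds 135.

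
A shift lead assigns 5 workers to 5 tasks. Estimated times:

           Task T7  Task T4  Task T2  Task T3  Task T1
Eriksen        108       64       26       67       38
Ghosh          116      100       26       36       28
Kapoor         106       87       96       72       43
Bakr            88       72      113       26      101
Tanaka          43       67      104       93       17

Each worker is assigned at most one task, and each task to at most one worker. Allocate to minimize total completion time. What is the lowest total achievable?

Minimum total: 202 min

Treat this as an assignment problem: match each worker to one task.
Optimal: Eriksen→Task T4 (64 min), Ghosh→Task T2 (26 min), Kapoor→Task T1 (43 min), Bakr→Task T3 (26 min), Tanaka→Task T7 (43 min) — total 64+26+43+26+43 = 202 min.
Row-greedy (each worker in turn takes its cheapest remaining task) gives 241 min, worse by 39.
Next-best assignment: Eriksen→Task T2, Ghosh→Task T1, Kapoor→Task T4, Bakr→Task T3, Tanaka→Task T7 = 210 min.
Every other assignment is strictly worse.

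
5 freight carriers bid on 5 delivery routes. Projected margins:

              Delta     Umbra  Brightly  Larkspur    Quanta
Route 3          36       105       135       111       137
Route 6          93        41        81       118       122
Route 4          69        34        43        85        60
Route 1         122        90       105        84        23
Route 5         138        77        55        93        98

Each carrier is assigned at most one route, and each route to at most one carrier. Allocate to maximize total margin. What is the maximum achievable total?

Maximum total: $570k

Optimal: Delta→Route 5 ($138k), Umbra→Route 1 ($90k), Brightly→Route 3 ($135k), Larkspur→Route 4 ($85k), Quanta→Route 6 ($122k) — total 138+90+135+85+122 = $570k.
Swapping Larkspur↔Quanta (Larkspur→Route 6 $118k, Quanta→Route 4 $60k) loses 29.
Every other assignment is strictly worse.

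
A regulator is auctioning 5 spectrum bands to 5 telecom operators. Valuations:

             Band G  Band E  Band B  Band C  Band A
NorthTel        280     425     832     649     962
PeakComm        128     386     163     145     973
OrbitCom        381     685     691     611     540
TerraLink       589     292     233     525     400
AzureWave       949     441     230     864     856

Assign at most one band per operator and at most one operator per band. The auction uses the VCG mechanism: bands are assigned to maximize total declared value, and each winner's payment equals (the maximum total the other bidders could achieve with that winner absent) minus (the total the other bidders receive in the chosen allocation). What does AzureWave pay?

AzureWave pays $64M.

Efficient allocation: NorthTel→Band B ($832M), PeakComm→Band A ($973M), OrbitCom→Band E ($685M), TerraLink→Band C ($525M), AzureWave→Band G ($949M); total welfare W = $3964M.
AzureWave receives Band G at value $949M, so the others get W − 949 = $3015M.
Without AzureWave: best allocation of the remaining 4 bidders over all 5 bands is NorthTel→Band B ($832M), PeakComm→Band A ($973M), OrbitCom→Band E ($685M), TerraLink→Band G ($589M), total $3079M.
VCG payment = (others' best without AzureWave) − (others' welfare with AzureWave) = 3079 − 3015 = $64M.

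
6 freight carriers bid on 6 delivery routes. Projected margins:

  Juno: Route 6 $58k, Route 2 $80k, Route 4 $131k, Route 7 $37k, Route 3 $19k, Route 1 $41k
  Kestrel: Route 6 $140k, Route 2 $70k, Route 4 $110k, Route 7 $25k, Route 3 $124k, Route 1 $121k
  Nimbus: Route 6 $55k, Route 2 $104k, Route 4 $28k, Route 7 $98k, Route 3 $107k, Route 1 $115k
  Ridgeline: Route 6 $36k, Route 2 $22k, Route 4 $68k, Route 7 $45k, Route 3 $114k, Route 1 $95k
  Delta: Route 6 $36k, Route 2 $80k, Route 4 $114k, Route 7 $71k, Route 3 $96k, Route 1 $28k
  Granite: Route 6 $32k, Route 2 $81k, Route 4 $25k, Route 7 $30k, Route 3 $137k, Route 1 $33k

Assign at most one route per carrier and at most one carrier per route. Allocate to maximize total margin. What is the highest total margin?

Max total: $681k

Optimal: Juno→Route 4 ($131k), Kestrel→Route 6 ($140k), Nimbus→Route 7 ($98k), Ridgeline→Route 1 ($95k), Delta→Route 2 ($80k), Granite→Route 3 ($137k) — total 131+140+98+95+80+137 = $681k.
Max-entry greedy (repeatedly take the single best remaining cell) gives $648k, worse by 33.
Next-best assignment: Juno→Route 4, Kestrel→Route 6, Nimbus→Route 2, Ridgeline→Route 1, Delta→Route 7, Granite→Route 3 = $678k.
No other one-to-one assignment exceeds $681k.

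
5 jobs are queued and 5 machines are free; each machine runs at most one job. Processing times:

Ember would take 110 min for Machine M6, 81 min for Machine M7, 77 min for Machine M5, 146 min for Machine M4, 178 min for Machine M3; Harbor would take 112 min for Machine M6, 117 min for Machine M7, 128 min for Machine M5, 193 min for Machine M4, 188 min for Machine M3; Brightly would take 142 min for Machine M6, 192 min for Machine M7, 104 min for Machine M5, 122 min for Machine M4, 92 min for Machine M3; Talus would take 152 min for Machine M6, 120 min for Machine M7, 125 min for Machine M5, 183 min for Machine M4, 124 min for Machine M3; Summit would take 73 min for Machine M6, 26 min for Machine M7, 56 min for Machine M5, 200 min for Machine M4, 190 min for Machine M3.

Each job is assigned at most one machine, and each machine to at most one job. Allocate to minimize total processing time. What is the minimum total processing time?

Min total: 461 min

Optimal: Ember→Machine M5 (77 min), Harbor→Machine M6 (112 min), Brightly→Machine M4 (122 min), Talus→Machine M3 (124 min), Summit→Machine M7 (26 min) — total 77+112+122+124+26 = 461 min.
Min-entry greedy (repeatedly take the single cheapest remaining cell) gives 490 min, worse by 29.
Next-best assignment: Ember→Machine M5, Harbor→Machine M6, Brightly→Machine M3, Talus→Machine M4, Summit→Machine M7 = 490 min.
Swapping Ember↔Summit (Ember→Machine M7 81 min, Summit→Machine M5 56 min) adds 34.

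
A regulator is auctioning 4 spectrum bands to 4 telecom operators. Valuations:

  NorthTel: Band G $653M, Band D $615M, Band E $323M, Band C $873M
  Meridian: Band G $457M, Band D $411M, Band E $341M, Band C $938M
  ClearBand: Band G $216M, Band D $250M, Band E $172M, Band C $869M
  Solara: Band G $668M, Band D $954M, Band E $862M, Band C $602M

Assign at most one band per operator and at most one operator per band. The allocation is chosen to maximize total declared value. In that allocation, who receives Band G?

Optimal: NorthTel→Band G ($653M), Meridian→Band E ($341M), ClearBand→Band C ($869M), Solara→Band D ($954M) — total 653+341+869+954 = $2817M.
Max-entry greedy (repeatedly take the single best remaining cell) gives $2717M, worse by 100.
Swapping Meridian↔Solara (Meridian→Band D $411M, Solara→Band E $862M) loses 22.
No other one-to-one assignment exceeds $2817M.
NorthTel's own top band is Band C ($873M), but forcing NorthTel→Band C and reassigning the rest optimally gives only $2456M — worse by 361.

NorthTel receives Band G.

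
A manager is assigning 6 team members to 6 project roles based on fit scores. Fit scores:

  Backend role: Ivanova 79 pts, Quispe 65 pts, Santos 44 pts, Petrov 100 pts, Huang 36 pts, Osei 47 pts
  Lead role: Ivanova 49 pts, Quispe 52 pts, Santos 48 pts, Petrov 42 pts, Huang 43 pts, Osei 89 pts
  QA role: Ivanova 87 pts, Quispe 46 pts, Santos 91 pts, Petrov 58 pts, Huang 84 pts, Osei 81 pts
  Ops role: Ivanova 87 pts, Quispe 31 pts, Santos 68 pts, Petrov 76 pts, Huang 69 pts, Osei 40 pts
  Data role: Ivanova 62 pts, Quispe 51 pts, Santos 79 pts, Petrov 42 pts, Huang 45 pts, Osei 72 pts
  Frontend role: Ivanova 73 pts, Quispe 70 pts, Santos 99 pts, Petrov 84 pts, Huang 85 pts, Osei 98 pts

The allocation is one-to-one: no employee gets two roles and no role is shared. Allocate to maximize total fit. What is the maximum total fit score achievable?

Optimal: Ivanova→Ops role (87 pts), Quispe→Data role (51 pts), Santos→Frontend role (99 pts), Petrov→Backend role (100 pts), Huang→QA role (84 pts), Osei→Lead role (89 pts) — total 87+51+99+100+84+89 = 510 pts.
Column-greedy (each role in turn goes to its best remaining employee) gives 503 pts, worse by 7.

Max total: 510 pts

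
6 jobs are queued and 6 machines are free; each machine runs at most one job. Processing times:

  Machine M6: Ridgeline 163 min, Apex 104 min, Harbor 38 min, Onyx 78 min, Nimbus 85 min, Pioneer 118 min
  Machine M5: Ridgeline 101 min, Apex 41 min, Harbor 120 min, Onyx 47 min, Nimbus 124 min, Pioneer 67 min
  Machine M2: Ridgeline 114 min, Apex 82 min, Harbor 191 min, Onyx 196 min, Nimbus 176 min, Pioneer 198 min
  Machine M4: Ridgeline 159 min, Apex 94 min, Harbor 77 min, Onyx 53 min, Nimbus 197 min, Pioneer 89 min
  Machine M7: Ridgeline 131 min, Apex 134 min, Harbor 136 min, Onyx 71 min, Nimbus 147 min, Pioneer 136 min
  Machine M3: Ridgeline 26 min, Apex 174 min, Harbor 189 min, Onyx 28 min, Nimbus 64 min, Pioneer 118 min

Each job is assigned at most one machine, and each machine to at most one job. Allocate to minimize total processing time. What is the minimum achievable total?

Optimal: Ridgeline→Machine M3 (26 min), Apex→Machine M2 (82 min), Harbor→Machine M4 (77 min), Onyx→Machine M7 (71 min), Nimbus→Machine M6 (85 min), Pioneer→Machine M5 (67 min) — total 26+82+77+71+85+67 = 408 min.
Min-entry greedy (repeatedly take the single cheapest remaining cell) gives 470 min, worse by 62.

Minimum total: 408 min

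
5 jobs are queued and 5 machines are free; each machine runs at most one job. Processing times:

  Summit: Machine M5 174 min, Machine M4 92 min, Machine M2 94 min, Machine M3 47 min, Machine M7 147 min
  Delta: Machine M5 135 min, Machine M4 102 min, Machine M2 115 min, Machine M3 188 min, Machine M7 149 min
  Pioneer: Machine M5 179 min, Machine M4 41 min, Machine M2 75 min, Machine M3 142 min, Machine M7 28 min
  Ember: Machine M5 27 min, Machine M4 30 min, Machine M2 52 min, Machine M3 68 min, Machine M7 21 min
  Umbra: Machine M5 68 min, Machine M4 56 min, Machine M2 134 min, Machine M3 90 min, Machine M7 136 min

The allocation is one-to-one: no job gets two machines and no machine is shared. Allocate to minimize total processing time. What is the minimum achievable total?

This is a one-to-one assignment (minimum-cost bipartite matching).
Optimal: Summit→Machine M3 (47 min), Delta→Machine M2 (115 min), Pioneer→Machine M7 (28 min), Ember→Machine M5 (27 min), Umbra→Machine M4 (56 min) — total 47+115+28+27+56 = 273 min.
Next-best assignment: Summit→Machine M3, Delta→Machine M2, Pioneer→Machine M7, Ember→Machine M4, Umbra→Machine M5 = 288 min.
Swapping Summit↔Delta (Summit→Machine M2 94 min, Delta→Machine M3 188 min) adds 120.

Min total: 273 min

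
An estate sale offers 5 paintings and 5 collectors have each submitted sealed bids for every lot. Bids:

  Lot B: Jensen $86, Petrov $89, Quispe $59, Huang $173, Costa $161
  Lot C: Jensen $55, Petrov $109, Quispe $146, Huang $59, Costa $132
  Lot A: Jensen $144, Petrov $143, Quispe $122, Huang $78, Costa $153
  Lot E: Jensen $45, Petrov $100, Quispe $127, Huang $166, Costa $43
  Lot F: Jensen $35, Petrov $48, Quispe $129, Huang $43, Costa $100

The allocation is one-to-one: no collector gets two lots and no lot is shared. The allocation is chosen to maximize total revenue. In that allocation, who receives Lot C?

Optimal: Jensen→Lot A ($144), Petrov→Lot C ($109), Quispe→Lot F ($129), Huang→Lot E ($166), Costa→Lot B ($161) — total 144+109+129+166+161 = $709.
Row-greedy (each collector in turn takes its best remaining lot) gives $598, worse by 111.
Checked against all permutations: $709 is optimal.
Petrov's own top lot is Lot A ($143), but forcing Petrov→Lot A and reassigning the rest optimally gives only $656 — worse by 53.

Petrov receives Lot C.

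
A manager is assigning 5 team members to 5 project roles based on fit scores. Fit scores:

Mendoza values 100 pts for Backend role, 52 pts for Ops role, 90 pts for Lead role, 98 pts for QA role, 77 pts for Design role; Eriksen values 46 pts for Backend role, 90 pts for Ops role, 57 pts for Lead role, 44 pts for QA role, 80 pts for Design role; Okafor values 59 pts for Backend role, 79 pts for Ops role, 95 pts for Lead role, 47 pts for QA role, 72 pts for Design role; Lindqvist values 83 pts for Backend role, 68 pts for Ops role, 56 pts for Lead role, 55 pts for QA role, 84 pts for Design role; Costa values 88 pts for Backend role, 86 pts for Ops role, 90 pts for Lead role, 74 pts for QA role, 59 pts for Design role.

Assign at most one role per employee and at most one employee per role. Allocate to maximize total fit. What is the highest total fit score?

This is a one-to-one assignment (maximum-weight bipartite matching).
Optimal: Mendoza→QA role (98 pts), Eriksen→Ops role (90 pts), Okafor→Lead role (95 pts), Lindqvist→Design role (84 pts), Costa→Backend role (88 pts) — total 98+90+95+84+88 = 455 pts.
Every other assignment is strictly worse.

Max total: 455 pts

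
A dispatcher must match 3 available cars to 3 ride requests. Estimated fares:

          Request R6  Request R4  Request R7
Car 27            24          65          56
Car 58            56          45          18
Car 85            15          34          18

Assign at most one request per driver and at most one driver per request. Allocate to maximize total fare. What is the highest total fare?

Max total: $146

This is the linear assignment problem.
Optimal: Car 27→Request R7 ($56), Car 58→Request R6 ($56), Car 85→Request R4 ($34) — total 56+56+34 = $146.
No other one-to-one assignment exceeds $146.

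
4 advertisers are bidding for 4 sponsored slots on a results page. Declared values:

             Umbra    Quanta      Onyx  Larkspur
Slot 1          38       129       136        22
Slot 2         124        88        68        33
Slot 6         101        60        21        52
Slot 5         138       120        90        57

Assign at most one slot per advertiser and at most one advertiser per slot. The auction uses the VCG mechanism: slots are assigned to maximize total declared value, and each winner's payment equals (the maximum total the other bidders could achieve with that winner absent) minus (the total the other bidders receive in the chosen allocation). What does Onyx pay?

Onyx pays $23.

Efficient allocation: Umbra→Slot 2 ($124), Quanta→Slot 5 ($120), Onyx→Slot 1 ($136), Larkspur→Slot 6 ($52); total welfare W = $432.
Onyx receives Slot 1 at value $136, so the others get W − 136 = $296.
Without Onyx: best allocation of the remaining 3 bidders over all 4 slots is Umbra→Slot 5 ($138), Quanta→Slot 1 ($129), Larkspur→Slot 6 ($52), total $319.
VCG payment = (others' best without Onyx) − (others' welfare with Onyx) = 319 − 296 = $23.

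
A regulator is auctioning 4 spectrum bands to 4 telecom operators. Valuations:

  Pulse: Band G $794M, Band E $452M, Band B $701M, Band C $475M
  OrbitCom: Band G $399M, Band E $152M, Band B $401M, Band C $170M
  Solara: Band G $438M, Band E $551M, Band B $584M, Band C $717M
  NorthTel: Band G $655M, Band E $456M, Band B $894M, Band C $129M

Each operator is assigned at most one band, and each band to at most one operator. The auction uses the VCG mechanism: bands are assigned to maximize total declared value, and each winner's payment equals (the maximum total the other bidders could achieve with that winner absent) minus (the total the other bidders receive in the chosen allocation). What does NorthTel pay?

NorthTel pays $249M.

Efficient allocation: Pulse→Band G ($794M), OrbitCom→Band E ($152M), Solara→Band C ($717M), NorthTel→Band B ($894M); total welfare W = $2557M.
NorthTel receives Band B at value $894M, so the others get W − 894 = $1663M.
Without NorthTel: best allocation of the remaining 3 bidders over all 4 bands is Pulse→Band G ($794M), OrbitCom→Band B ($401M), Solara→Band C ($717M), total $1912M.
VCG payment = (others' best without NorthTel) − (others' welfare with NorthTel) = 1912 − 1663 = $249M.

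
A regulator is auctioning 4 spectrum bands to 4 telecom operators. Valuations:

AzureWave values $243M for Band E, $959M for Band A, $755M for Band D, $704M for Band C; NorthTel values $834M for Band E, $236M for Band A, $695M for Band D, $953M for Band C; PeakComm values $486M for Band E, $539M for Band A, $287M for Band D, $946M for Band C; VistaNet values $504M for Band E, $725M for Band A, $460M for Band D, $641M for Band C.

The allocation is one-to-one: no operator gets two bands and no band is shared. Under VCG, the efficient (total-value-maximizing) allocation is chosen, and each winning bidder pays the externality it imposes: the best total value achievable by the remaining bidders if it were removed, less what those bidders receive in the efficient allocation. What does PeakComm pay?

PeakComm pays $120M.

Efficient allocation: AzureWave→Band D ($755M), NorthTel→Band E ($834M), PeakComm→Band C ($946M), VistaNet→Band A ($725M); total welfare W = $3260M.
PeakComm receives Band C at value $946M, so the others get W − 946 = $2314M.
Without PeakComm: best allocation of the remaining 3 bidders over all 4 bands is AzureWave→Band A ($959M), NorthTel→Band E ($834M), VistaNet→Band C ($641M), total $2434M.
VCG payment = (others' best without PeakComm) − (others' welfare with PeakComm) = 2434 − 2314 = $120M.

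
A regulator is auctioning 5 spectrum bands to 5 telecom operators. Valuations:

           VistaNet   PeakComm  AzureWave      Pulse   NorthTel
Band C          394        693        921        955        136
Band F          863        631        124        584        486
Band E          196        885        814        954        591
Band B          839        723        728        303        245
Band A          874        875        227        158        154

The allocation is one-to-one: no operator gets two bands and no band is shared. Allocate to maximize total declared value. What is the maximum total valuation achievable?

This is a one-to-one assignment (maximum-weight bipartite matching).
Optimal: VistaNet→Band B ($839M), PeakComm→Band A ($875M), AzureWave→Band C ($921M), Pulse→Band E ($954M), NorthTel→Band F ($486M) — total 839+875+921+954+486 = $4075M.
Row-greedy (each operator in turn takes its best remaining band) gives $3509M, worse by 566.
Next-best assignment: VistaNet→Band F, PeakComm→Band A, AzureWave→Band B, Pulse→Band C, NorthTel→Band E = $4012M.
No other one-to-one assignment exceeds $4075M.

Maximum total: $4075M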